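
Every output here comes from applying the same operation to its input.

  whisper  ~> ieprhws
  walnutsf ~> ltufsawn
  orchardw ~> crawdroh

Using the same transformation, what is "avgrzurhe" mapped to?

Looking at the pairs, the operation is to swap each adjacent pair of characters (1↔2, 3↔4, ...), then move the first 3 characters to the end (rotate left by 3).
On "avgrzurhe": the first step gives "varguzhre", and the second then gives "guzhrevar".

guzhrevar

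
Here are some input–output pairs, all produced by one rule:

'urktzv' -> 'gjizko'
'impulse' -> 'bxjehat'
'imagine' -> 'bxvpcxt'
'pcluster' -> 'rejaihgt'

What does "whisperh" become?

wlhxtewg

In each case the input is transformed by: shift every letter 11 places backward in the alphabet (wrapping around), then swap each adjacent pair of characters (1↔2, 3↔4, ...).
Starting from "whisperh": after the first operation, "lwxhetgw"; after the second, "wlhxtewg".
(Check on "pcluster": → "erajhitg" → "rejaihgt" ✓)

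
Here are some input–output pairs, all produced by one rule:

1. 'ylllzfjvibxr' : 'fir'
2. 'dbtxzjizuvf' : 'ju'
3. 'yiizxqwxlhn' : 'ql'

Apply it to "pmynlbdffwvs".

bfs

Each output is the input with this applied: keep one character in every 3, starting at position 3 (positions 3rd, 6th, 9th, ...), then delete the first character.
On "pmynlbdffwvs": the first step gives "ybfs", and the second then gives "bfs".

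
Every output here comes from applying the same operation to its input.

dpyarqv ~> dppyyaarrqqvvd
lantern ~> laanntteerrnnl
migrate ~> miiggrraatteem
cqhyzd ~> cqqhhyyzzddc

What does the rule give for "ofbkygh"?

The rule is to double every character, then move the first character to the end.
"ofbkygh" → "ooffbbkkyygghh" → "offbbkkyygghho".

offbbkkyygghho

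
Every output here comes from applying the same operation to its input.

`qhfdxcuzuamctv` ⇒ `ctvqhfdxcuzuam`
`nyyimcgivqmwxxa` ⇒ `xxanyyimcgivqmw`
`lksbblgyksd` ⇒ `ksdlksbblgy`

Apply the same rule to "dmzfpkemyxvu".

xvudmzfpkemy

In each case the input is transformed by: move the last 3 characters to the front (rotate right by 3).
Applying that to "dmzfpkemyxvu" gives "xvudmzfpkemy".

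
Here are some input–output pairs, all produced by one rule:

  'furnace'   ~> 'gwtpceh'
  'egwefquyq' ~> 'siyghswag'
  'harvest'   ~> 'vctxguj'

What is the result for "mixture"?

The pattern: swap the first and last characters, then shift every letter 2 places forward in the alphabet (wrapping around).
For "mixture", step one produces "eixturm"; step two turns that into "gkzvwto".

gkzvwto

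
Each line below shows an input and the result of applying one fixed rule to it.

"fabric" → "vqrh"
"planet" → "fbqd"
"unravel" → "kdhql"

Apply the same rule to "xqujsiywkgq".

ngkziyoma

Rule — shift every letter 10 places backward in the alphabet (wrapping around), then delete the last 2 characters.
Doing the same to "xqujsiywkgq": "ngkziyoma".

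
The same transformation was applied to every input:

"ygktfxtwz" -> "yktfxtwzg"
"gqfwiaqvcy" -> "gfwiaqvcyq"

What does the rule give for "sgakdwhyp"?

sakdwhypg

Rule — move the first character to the end, then swap the first and last characters.
"sgakdwhyp" → "gakdwhyps" → "sakdwhypg".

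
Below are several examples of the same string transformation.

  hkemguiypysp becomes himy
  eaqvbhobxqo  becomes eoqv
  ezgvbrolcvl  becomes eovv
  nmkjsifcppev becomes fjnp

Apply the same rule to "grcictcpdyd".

cgiy

The pattern: keep one character in every 3, starting at position 1 (positions 1st, 4th, 7th, ...), then sort the characters into alphabetical order.
For "grcictcpdyd", step one produces "gicy"; step two turns that into "cgiy".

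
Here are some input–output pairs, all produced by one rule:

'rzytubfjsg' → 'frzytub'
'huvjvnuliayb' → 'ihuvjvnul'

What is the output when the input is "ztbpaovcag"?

vztbpao

Each output is the input with this applied: delete the last 3 characters, then move the last character to the front.
On "ztbpaovcag": the first step gives "ztbpaov", and the second then gives "vztbpao".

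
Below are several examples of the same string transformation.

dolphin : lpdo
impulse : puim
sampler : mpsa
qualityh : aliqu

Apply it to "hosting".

The transformation: delete the last 3 characters, then move the first 2 characters to the end (rotate left by 2).
On "hosting": the first step gives "host", and the second then gives "stho".

stho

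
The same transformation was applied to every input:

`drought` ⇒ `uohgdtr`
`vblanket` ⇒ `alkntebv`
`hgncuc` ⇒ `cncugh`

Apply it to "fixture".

txrufei

The pattern: move the first 2 characters to the end (rotate left by 2), then swap each adjacent pair of characters (1↔2, 3↔4, ...).
Working it through for "fixture": intermediate "xturefi", final "txrufei".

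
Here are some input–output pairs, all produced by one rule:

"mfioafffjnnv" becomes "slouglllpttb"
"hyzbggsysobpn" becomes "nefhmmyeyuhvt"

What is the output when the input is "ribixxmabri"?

xohoddsghxo

Looking at the pairs, the operation is to shift every letter 6 places forward in the alphabet (wrapping around).
On "ribixxmabri" that produces "xohoddsghxo".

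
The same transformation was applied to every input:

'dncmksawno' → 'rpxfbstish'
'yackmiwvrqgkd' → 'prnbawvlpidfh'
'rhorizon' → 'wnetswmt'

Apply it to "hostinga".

ynslfmtx

Looking at the pairs, the operation is to move the first 3 characters to the end (rotate left by 3), then shift every letter 5 places forward in the alphabet (wrapping around).
On "hostinga": the first step gives "tingahos", and the second then gives "ynslfmtx".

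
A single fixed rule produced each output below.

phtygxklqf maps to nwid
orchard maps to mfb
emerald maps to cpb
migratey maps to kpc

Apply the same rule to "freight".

Looking at the pairs, the operation is to keep one character in every 3, starting at position 1 (positions 1st, 4th, 7th, ...), then shift every letter 2 places backward in the alphabet (wrapping around).
Applying that to "freight" gives "dgr".

dgr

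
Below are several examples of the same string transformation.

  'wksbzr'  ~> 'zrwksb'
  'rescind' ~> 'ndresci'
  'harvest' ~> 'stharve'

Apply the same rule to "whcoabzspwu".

wuwhcoabzsp

Looking at the pairs, the operation is to move the last 2 characters to the front (rotate right by 2).
On "whcoabzspwu" that produces "wuwhcoabzsp".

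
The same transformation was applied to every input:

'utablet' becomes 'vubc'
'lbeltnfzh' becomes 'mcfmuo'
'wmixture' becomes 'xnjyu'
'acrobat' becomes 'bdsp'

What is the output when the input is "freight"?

In each case the input is transformed by: shift every letter 1 place forward in the alphabet (wrapping around), then delete the last 3 characters.
On "freight": the first step gives "gsfjhiu", and the second then gives "gsfj".

gsfj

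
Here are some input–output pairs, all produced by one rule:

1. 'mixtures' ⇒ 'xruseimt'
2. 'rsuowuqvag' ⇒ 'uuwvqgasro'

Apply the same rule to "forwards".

In each case the input is transformed by: swap each adjacent pair of characters (1↔2, 3↔4, ...), then move the first 3 characters to the end (rotate left by 3).
Starting from "forwards": after the first operation, "ofwrrasd"; after the second, "rrasdofw".

rrasdofw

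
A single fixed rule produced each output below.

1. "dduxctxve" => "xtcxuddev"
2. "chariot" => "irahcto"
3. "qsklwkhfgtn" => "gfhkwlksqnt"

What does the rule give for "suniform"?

In each case the input is transformed by: move the last 2 characters to the front (rotate right by 2), then reverse the string.
"suniform" → "rmsunifo" → "ofinusmr".

ofinusmr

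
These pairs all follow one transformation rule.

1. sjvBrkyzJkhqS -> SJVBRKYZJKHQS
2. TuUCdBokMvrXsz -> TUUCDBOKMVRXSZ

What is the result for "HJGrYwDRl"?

HJGRYWDRL

The transformation: convert every letter to uppercase.
On "HJGrYwDRl" that produces "HJGRYWDRL".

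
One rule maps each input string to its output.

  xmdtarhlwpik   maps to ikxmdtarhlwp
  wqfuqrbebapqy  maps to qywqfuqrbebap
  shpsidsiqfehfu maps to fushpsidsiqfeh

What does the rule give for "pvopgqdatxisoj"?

ojpvopgqdatxis

The pattern: move the last 2 characters to the front (rotate right by 2).
For "pvopgqdatxisoj" the result is "ojpvopgqdatxis".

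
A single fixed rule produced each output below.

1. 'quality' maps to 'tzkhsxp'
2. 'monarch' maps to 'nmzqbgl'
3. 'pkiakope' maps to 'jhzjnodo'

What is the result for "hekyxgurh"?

djxwftqgg

The rule is to move the first character to the end, then shift every letter 1 place backward in the alphabet (wrapping around).
So "hekyxgurh" becomes "djxwftqgg".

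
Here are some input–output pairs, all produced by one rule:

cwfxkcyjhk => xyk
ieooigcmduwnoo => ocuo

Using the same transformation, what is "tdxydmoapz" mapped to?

yoz

Rule — keep one character in every 3, starting at position 1 (positions 1st, 4th, 7th, ...), then delete the first character.
Applying both steps to "tdxydmoapz": "tyoz", then "yoz".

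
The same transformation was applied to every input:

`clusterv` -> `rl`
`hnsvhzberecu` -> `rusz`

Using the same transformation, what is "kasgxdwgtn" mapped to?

What's happening: swap the front and back halves of the string, then keep one character in every 3, starting at position 3 (positions 3rd, 6th, 9th, ...).
So "kasgxdwgtn" becomes "gkg".
(Check on "clusterv": → "tervclus" → "rl" ✓)

gkg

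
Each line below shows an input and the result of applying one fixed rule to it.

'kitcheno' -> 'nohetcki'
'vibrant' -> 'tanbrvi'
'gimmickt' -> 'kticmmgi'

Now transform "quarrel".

lrearqu

What's happening: swap each adjacent pair of characters (1↔2, 3↔4, ...), then reverse the string.
On "quarrel": the first step gives "uqraerl", and the second then gives "lrearqu".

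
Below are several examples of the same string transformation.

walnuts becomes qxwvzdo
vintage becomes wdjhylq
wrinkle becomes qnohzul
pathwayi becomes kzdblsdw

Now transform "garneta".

qhwdjdu

Each output is the input with this applied: shift every letter 3 places forward in the alphabet (wrapping around), then move the first 3 characters to the end (rotate left by 3).
Applying both steps to "garneta": "jduqhwd", then "qhwdjdu".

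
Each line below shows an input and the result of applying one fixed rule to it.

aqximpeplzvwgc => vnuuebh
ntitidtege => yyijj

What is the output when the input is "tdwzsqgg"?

The pattern: keep every other character starting from the second (positions 2nd, 4th, 6th, ...), then shift every letter 5 places forward in the alphabet (wrapping around).
On "tdwzsqgg": the first step gives "dzqg", and the second then gives "ievl".

ievl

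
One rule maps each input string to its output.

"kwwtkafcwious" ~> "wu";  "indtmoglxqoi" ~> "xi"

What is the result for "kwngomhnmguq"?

Each output is the input with this applied: keep one character in every 3, starting at position 3 (positions 3rd, 6th, 9th, ...), then delete the first 2 characters.
Working it through for "kwngomhnmguq": intermediate "nmmq", final "mq".

mq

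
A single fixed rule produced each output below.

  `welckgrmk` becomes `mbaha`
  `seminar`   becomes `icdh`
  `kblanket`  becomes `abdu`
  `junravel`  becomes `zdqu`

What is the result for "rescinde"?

hiyt

The pattern: keep every other character starting from the first (positions 1st, 3rd, 5th, ...), then shift every letter 10 places backward in the alphabet (wrapping around).
Applying both steps to "rescinde": "rsid", then "hiyt".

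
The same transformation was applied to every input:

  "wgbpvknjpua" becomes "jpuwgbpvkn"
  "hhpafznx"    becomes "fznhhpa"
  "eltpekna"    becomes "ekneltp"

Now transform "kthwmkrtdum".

tdukthwmkr

Looking at the pairs, the operation is to delete the last character, then move the last 3 characters to the front (rotate right by 3).
Starting from "kthwmkrtdum": after the first operation, "kthwmkrtdu"; after the second, "tdukthwmkr".
(Check on "wgbpvknjpua": → "wgbpvknjpu" → "jpuwgbpvkn" ✓)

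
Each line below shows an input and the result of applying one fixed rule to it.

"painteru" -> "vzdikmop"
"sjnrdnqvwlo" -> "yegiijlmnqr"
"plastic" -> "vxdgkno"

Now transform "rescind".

xyzdimn

Each output is the input with this applied: sort the characters into alphabetical order, then shift every letter 5 places backward in the alphabet (wrapping around).
Starting from "rescind": after the first operation, "cdeinrs"; after the second, "xyzdimn".
(Check on "plastic": → "acilpst" → "vxdgkno" ✓)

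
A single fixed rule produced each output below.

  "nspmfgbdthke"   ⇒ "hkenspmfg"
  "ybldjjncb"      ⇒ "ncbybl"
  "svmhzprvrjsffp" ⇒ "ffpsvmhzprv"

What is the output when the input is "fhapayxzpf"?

zpffhap

Each output is the input with this applied: move the last 3 characters to the front (rotate right by 3), then delete the last 3 characters.
"fhapayxzpf" → "zpffhapayx" → "zpffhap".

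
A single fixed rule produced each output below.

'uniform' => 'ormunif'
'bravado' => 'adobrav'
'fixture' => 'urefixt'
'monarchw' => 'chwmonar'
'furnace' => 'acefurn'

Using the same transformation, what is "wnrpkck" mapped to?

The rule is to move the last 3 characters to the front (rotate right by 3).
Applying that to "wnrpkck" gives "kckwnrp".

kckwnrp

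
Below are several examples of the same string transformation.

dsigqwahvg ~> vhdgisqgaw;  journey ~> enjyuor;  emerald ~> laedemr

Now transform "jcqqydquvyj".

yvjjqcyqqdu

The pattern: move the last 3 characters to the front (rotate right by 3), then swap each adjacent pair of characters (1↔2, 3↔4, ...).
"jcqqydquvyj" → "yvjjqcyqqdu".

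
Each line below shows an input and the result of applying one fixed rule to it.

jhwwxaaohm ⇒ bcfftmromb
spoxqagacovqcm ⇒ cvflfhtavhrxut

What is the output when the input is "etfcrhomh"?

hwmtrmjyk

Rule — move the first 3 characters to the end (rotate left by 3), then shift every letter 5 places forward in the alphabet (wrapping around).
On "etfcrhomh": the first step gives "crhomhetf", and the second then gives "hwmtrmjyk".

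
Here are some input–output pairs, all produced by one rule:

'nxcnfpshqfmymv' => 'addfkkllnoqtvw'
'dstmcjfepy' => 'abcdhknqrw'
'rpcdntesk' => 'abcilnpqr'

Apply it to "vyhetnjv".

The transformation: sort the characters into alphabetical order, then shift every letter 2 places backward in the alphabet (wrapping around).
Working it through for "vyhetnjv": intermediate "ehjntvvy", final "cfhlrttw".

cfhlrttw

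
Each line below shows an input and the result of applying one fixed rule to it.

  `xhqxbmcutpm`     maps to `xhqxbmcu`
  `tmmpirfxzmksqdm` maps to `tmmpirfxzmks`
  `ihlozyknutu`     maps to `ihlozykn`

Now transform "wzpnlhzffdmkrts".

The rule is to delete the last 3 characters.
Doing the same to "wzpnlhzffdmkrts": "wzpnlhzffdmk".

wzpnlhzffdmk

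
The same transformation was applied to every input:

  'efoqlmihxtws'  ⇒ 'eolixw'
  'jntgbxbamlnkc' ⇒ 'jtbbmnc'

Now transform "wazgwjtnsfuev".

wzwtsuv

The transformation: keep every other character starting from the first (positions 1st, 3rd, 5th, ...).
For "wazgwjtnsfuev" the result is "wzwtsuv".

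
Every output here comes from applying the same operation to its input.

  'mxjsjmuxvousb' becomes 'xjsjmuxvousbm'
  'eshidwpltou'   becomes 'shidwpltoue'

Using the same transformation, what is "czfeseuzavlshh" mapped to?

zfeseuzavlshhc

In each case the input is transformed by: move the first character to the end.
"czfeseuzavlshh" → "zfeseuzavlshhc".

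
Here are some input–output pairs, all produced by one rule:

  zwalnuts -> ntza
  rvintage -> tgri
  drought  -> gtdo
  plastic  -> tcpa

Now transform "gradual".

The transformation: keep every other character starting from the first (positions 1st, 3rd, 5th, ...), then swap the front and back halves of the string.
Working it through for "gradual": intermediate "gaul", final "ulga".

ulga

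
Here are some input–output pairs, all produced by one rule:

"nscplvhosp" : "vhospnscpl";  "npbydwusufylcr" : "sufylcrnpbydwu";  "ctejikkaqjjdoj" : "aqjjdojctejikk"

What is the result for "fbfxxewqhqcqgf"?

qhqcqgffbfxxew

Rule — swap the front and back halves of the string.
Doing the same to "fbfxxewqhqcqgf": "qhqcqgffbfxxew".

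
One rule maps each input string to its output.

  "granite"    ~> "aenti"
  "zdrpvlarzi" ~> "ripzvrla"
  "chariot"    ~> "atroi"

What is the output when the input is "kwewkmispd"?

edwpksmi

The rule is to delete the first 2 characters, then take characters alternately from the front and the back (1st, last, 2nd, 2nd-last, ...).
Starting from "kwewkmispd": after the first operation, "ewkmispd"; after the second, "edwpksmi".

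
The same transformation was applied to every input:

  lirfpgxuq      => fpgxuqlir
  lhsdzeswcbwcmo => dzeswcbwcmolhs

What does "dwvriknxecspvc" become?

riknxecspvcdwv

Each output is the input with this applied: move the first 3 characters to the end (rotate left by 3).
For "dwvriknxecspvc" the result is "riknxecspvcdwv".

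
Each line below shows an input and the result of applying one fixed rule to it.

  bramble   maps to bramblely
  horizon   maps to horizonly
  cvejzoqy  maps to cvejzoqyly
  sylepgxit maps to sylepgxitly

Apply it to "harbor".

harborly

Looking at the pairs, the operation is to append "ly".
Applying that to "harbor" gives "harborly".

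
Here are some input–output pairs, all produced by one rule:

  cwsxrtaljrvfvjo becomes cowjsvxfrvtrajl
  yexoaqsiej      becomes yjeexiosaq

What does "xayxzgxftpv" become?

xvapytxfzxg

Looking at the pairs, the operation is to take characters alternately from the front and the back (1st, last, 2nd, 2nd-last, ...).
For "xayxzgxftpv" the result is "xvapytxfzxg".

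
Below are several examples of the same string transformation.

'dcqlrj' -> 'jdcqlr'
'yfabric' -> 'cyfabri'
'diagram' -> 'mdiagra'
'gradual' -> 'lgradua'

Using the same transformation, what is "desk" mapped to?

The transformation: move the last character to the front.
So "desk" becomes "kdes".

kdes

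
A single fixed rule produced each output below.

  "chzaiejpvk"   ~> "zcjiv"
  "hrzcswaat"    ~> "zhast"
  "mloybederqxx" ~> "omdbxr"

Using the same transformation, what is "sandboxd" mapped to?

The transformation: keep every other character starting from the first (positions 1st, 3rd, 5th, ...), then swap each adjacent pair of characters (1↔2, 3↔4, ...).
Doing the same to "sandboxd": "nsxb".

nsxb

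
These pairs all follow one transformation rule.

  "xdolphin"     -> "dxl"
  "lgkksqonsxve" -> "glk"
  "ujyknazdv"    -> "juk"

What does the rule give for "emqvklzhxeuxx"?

mev

Rule — swap each adjacent pair of characters (1↔2, 3↔4, ...), then keep only the first 3 characters.
Working it through for "emqvklzhxeuxx": intermediate "mevqlkhzexxux", final "mev".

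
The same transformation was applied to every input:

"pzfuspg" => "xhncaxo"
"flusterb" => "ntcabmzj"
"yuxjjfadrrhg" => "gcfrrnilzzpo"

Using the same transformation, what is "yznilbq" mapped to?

What's happening: shift every letter 8 places forward in the alphabet (wrapping around).
For "yznilbq" the result is "ghvqtjy".

ghvqtjy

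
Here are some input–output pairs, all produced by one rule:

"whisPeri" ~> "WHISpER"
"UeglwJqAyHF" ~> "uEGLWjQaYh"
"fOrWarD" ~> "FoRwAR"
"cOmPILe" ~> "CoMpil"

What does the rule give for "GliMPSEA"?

gLImpse

Each output is the input with this applied: delete the last character, then flip the case of every letter.
On "GliMPSEA": the first step gives "GliMPSE", and the second then gives "gLImpse".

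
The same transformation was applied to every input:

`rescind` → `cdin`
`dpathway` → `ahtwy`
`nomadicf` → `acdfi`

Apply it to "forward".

adrw

The transformation: delete the first 3 characters, then sort the characters into alphabetical order.
"forward" → "ward" → "adrw".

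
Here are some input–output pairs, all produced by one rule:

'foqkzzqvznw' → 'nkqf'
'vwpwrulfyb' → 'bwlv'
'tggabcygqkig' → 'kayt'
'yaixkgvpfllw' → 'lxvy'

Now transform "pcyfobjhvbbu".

What's happening: keep one character in every 3, starting at position 1 (positions 1st, 4th, 7th, ...), then swap the first and last characters.
Starting from "pcyfobjhvbbu": after the first operation, "pfjb"; after the second, "bfjp".

bfjp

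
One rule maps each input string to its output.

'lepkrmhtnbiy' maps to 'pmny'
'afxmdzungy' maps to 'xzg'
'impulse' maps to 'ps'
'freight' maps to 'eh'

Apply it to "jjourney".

The pattern: keep one character in every 3, starting at position 3 (positions 3rd, 6th, 9th, ...).
So "jjourney" becomes "on".

on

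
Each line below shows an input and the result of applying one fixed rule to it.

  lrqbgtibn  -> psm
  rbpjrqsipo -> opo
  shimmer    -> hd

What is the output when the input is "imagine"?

The pattern: keep one character in every 3, starting at position 3 (positions 3rd, 6th, 9th, ...), then shift every letter 1 place backward in the alphabet (wrapping around).
On "imagine": the first step gives "an", and the second then gives "zm".

zm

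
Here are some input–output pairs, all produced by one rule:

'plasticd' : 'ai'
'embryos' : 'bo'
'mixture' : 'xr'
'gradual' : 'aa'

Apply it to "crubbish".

Rule — keep one character in every 3, starting at position 3 (positions 3rd, 6th, 9th, ...).
For "crubbish" the result is "ui".

ui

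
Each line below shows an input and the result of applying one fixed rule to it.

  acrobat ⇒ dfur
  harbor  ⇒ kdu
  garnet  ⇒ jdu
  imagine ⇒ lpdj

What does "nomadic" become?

qrpd

The pattern: delete the last 3 characters, then shift every letter 3 places forward in the alphabet (wrapping around).
Applying both steps to "nomadic": "noma", then "qrpd".
(Check on "garnet": → "gar" → "jdu" ✓)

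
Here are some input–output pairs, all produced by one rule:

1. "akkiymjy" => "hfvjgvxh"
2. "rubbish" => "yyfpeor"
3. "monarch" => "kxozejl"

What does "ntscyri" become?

pzvofkq

Rule — shift every letter 3 places backward in the alphabet (wrapping around), then move the first 2 characters to the end (rotate left by 2).
For "ntscyri", step one produces "kqpzvof"; step two turns that into "pzvofkq".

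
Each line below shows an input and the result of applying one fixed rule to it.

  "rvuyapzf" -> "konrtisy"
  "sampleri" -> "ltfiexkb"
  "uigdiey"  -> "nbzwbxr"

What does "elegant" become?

Looking at the pairs, the operation is to shift every letter 7 places backward in the alphabet (wrapping around).
For "elegant" the result is "xexztgm".

xexztgm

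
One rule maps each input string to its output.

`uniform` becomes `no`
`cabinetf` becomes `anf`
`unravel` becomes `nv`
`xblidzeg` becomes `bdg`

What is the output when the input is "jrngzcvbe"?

rzb

What's happening: keep one character in every 3, starting at position 2 (positions 2nd, 5th, 8th, ...).
Applying that to "jrngzcvbe" gives "rzb".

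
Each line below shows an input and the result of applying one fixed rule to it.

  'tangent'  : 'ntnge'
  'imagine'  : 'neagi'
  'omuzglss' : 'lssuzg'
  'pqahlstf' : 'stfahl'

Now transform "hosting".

ngsti

The transformation: delete the first 2 characters, then move the first 3 characters to the end (rotate left by 3).
Applying that to "hosting" gives "ngsti".
(Check on "pqahlstf": → "ahlstf" → "stfahl" ✓)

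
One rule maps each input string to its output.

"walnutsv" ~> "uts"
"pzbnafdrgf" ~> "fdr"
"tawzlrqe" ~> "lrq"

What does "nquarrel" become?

Looking at the pairs, the operation is to swap the front and back halves of the string, then keep only the first 3 characters.
On "nquarrel": the first step gives "rrelnqua", and the second then gives "rre".

rre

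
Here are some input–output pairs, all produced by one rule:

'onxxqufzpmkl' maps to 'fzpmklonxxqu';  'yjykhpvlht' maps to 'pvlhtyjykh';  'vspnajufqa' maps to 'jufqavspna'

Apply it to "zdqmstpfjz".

tpfjzzdqms

Looking at the pairs, the operation is to swap the front and back halves of the string.
Doing the same to "zdqmstpfjz": "tpfjzzdqms".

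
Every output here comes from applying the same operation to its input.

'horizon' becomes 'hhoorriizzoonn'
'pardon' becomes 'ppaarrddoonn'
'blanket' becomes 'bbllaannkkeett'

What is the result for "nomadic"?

nnoommaaddiicc

In each case the input is transformed by: double every character.
So "nomadic" becomes "nnoommaaddiicc".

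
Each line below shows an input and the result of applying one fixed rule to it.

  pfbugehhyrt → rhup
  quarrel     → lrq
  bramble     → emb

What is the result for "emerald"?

dre

In each case the input is transformed by: keep one character in every 3, starting at position 1 (positions 1st, 4th, 7th, ...), then reverse the string.
On "emerald": the first step gives "erd", and the second then gives "dre".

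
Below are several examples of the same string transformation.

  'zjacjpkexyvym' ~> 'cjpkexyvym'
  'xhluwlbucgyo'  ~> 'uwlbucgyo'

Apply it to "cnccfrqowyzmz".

cfrqowyzmz

The rule is to delete the first 3 characters.
Applying that to "cnccfrqowyzmz" gives "cfrqowyzmz".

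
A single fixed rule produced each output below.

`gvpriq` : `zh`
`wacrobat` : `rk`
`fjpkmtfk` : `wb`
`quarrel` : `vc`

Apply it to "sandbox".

The transformation: shift every letter 9 places backward in the alphabet (wrapping around), then keep only the last 2 characters.
"sandbox" → "jreusfo" → "fo".

fo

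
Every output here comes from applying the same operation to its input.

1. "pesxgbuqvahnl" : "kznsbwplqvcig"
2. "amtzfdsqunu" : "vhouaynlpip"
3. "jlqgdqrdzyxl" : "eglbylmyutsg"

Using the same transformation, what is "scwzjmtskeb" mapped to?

nxruehonfzw

The rule is to shift every letter 5 places backward in the alphabet (wrapping around).
On "scwzjmtskeb" that produces "nxruehonfzw".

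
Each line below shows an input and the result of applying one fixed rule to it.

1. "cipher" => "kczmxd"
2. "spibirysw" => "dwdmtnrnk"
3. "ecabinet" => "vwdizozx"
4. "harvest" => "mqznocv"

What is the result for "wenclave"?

ixgvqzrz

What's happening: shift every letter 5 places backward in the alphabet (wrapping around), then move the first 2 characters to the end (rotate left by 2).
On "wenclave": the first step gives "rzixgvqz", and the second then gives "ixgvqzrz".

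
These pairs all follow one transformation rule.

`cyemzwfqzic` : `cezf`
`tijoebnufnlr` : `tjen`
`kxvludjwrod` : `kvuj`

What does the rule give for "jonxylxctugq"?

jnyx

Looking at the pairs, the operation is to keep every other character starting from the first (positions 1st, 3rd, 5th, ...), then keep only the first 4 characters.
For "jonxylxctugq", step one produces "jnyxtg"; step two turns that into "jnyx".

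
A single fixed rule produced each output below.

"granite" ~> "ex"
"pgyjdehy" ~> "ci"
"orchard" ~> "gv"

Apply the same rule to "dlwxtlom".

The transformation: keep one character in every 3, starting at position 3 (positions 3rd, 6th, 9th, ...), then shift every letter 4 places forward in the alphabet (wrapping around).
"dlwxtlom" → "wl" → "ap".

ap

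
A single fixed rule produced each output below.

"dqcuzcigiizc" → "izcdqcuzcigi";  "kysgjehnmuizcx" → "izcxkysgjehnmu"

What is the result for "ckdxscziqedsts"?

Each output is the input with this applied: swap the front and back halves of the string, then move the first 3 characters to the end (rotate left by 3).
"ckdxscziqedsts" → "iqedstsckdxscz" → "dstsckdxscziqe".

dstsckdxscziqe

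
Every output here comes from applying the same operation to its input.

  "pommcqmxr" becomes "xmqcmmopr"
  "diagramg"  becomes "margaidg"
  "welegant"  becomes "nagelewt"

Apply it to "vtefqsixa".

The rule is to reverse the string, then move the first character to the end.
Doing the same to "vtefqsixa": "xisqfetva".

xisqfetva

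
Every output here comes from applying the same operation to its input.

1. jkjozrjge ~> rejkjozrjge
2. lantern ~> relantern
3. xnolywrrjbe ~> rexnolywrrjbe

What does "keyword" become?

rekeyword

Looking at the pairs, the operation is to prepend "re".
Applying that to "keyword" gives "rekeyword".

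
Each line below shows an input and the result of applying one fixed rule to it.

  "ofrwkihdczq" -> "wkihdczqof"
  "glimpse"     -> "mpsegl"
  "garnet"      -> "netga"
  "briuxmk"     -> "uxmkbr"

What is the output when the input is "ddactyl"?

ctyldd

In each case the input is transformed by: move the first 2 characters to the end (rotate left by 2), then delete the first character.
Starting from "ddactyl": after the first operation, "actyldd"; after the second, "ctyldd".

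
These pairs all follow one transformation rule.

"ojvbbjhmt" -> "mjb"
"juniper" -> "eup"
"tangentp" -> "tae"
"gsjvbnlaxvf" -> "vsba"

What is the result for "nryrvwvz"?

In each case the input is transformed by: move the last 2 characters to the front (rotate right by 2), then keep one character in every 3, starting at position 1 (positions 1st, 4th, 7th, ...).
On "nryrvwvz": the first step gives "vznryrvw", and the second then gives "vrv".

vrv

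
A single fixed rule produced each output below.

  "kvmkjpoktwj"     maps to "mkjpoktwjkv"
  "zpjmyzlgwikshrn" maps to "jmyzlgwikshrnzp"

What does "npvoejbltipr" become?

voejbltiprnp

In each case the input is transformed by: move the first 2 characters to the end (rotate left by 2).
On "npvoejbltipr" that produces "voejbltiprnp".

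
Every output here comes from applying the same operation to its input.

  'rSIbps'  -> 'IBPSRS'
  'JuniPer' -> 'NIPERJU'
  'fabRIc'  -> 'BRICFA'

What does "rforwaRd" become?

Each output is the input with this applied: move the first 2 characters to the end (rotate left by 2), then convert every letter to uppercase.
Applying both steps to "rforwaRd": "orwaRdrf", then "ORWARDRF".

ORWARDRF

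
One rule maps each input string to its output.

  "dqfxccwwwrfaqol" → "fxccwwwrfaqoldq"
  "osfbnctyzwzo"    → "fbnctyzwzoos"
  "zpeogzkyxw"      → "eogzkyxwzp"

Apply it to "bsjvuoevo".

jvuoevobs

In each case the input is transformed by: move the first 2 characters to the end (rotate left by 2).
For "bsjvuoevo" the result is "jvuoevobs".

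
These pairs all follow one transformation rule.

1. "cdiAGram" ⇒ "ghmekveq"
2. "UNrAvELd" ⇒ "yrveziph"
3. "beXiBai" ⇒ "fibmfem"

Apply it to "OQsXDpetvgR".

suwbhtixzkv

The pattern: shift every letter 4 places forward in the alphabet (wrapping around), then convert every letter to lowercase.
Applying both steps to "OQsXDpetvgR": "SUwBHtixzkV", then "suwbhtixzkv".
(Check on "UNrAvELd": → "YRvEzIPh" → "yrveziph" ✓)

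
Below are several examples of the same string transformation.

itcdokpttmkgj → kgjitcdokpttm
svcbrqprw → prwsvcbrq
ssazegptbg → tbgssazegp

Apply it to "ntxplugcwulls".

In each case the input is transformed by: move the last 3 characters to the front (rotate right by 3).
"ntxplugcwulls" → "llsntxplugcwu".

llsntxplugcwu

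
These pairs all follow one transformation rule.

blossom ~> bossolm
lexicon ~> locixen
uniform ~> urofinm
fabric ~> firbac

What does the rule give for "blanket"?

Each output is the input with this applied: reverse the string, then swap the first and last characters.
For "blanket", step one produces "teknalb"; step two turns that into "beknalt".

beknalt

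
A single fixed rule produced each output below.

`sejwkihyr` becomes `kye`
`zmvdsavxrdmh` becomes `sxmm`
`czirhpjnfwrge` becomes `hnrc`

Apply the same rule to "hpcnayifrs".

Rule — move the first 3 characters to the end (rotate left by 3), then keep one character in every 3, starting at position 2 (positions 2nd, 5th, 8th, ...).
"hpcnayifrs" → "nayifrshpc" → "afh".
(Check on "czirhpjnfwrge": → "rhpjnfwrgeczi" → "hnrc" ✓)

afh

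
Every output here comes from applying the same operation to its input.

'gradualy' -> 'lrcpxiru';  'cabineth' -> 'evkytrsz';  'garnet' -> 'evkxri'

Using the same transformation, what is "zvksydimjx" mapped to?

uzdaoqmbjp

The transformation: shift every letter 9 places backward in the alphabet (wrapping around), then swap the front and back halves of the string.
On "zvksydimjx": the first step gives "qmbjpuzdao", and the second then gives "uzdaoqmbjp".
(Check on "gradualy": → "xirulrcp" → "lrcpxiru" ✓)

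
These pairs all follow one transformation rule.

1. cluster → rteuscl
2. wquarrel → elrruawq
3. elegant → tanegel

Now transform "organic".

cnigaor

The rule is to swap each adjacent pair of characters (1↔2, 3↔4, ...), then reverse the string.
Applying both steps to "organic": "roaginc", then "cnigaor".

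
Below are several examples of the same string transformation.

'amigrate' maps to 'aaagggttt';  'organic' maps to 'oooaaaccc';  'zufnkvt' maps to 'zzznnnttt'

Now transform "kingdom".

kkkgggmmm

Looking at the pairs, the operation is to keep one character in every 3, starting at position 1 (positions 1st, 4th, 7th, ...), then repeat every character 3 times.
For "kingdom", step one produces "kgm"; step two turns that into "kkkgggmmm".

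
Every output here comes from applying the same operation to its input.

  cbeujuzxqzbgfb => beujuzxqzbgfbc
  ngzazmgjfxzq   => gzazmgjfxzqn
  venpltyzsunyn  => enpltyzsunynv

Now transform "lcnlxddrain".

cnlxddrainl

The rule is to move the first character to the end.
For "lcnlxddrain" the result is "cnlxddrainl".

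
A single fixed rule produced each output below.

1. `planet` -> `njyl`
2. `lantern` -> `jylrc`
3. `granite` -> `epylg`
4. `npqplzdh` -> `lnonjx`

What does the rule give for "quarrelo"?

osyppc

Rule — shift every letter 2 places backward in the alphabet (wrapping around), then delete the last 2 characters.
For "quarrelo" the result is "osyppc".
(Check on "lantern": → "jylrcpl" → "jylrc" ✓)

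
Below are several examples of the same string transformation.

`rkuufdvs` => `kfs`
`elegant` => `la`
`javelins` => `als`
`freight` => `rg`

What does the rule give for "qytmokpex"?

Rule — keep one character in every 3, starting at position 2 (positions 2nd, 5th, 8th, ...).
For "qytmokpex" the result is "yoe".

yoe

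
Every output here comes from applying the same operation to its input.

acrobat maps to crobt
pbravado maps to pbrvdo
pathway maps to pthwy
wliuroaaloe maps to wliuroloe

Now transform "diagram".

digrm

What's happening: remove every "a".
Applying that to "diagram" gives "digrm".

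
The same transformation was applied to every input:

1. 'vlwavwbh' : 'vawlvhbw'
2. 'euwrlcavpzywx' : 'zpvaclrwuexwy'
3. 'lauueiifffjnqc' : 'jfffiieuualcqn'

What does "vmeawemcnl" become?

mewaemvlnc

In each case the input is transformed by: move the last 3 characters to the front (rotate right by 3), then reverse the string.
For "vmeawemcnl", step one produces "cnlvmeawem"; step two turns that into "mewaemvlnc".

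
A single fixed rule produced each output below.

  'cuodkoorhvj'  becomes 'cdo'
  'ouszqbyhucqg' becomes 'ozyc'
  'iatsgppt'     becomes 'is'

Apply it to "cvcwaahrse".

The transformation: move the last 2 characters to the front (rotate right by 2), then keep one character in every 3, starting at position 3 (positions 3rd, 6th, 9th, ...).
Working it through for "cvcwaahrse": intermediate "secvcwaahr", final "cwh".
(Check on "cuodkoorhvj": → "vjcuodkoorh" → "cdo" ✓)

cwh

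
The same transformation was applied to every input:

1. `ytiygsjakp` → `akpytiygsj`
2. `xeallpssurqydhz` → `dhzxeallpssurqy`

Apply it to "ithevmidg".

idgithevm

What's happening: move the last 3 characters to the front (rotate right by 3).
So "ithevmidg" becomes "idgithevm".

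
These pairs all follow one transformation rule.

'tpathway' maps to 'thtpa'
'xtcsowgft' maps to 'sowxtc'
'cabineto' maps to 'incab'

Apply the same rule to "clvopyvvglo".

The rule is to delete the last 3 characters, then move the first 3 characters to the end (rotate left by 3).
Applying that to "clvopyvvglo" gives "opyvvclv".
(Check on "xtcsowgft": → "xtcsow" → "sowxtc" ✓)

opyvvclv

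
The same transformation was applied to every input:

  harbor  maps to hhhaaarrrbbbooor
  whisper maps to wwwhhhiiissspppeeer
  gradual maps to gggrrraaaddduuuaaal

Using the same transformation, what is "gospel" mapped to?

Looking at the pairs, the operation is to repeat every character 3 times, then delete the last 2 characters.
On "gospel": the first step gives "gggooossspppeeelll", and the second then gives "gggooossspppeeel".

gggooossspppeeel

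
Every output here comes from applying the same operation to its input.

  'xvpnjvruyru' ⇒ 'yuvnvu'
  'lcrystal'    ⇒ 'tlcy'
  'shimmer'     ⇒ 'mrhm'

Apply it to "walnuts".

usan

Looking at the pairs, the operation is to move the last 3 characters to the front (rotate right by 3), then keep every other character starting from the first (positions 1st, 3rd, 5th, ...).
For "walnuts", step one produces "utswaln"; step two turns that into "usan".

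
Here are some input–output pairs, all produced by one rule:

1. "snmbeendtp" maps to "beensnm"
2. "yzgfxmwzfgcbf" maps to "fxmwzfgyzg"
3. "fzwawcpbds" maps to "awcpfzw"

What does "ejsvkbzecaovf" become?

Rule — delete the last 3 characters, then move the first 3 characters to the end (rotate left by 3).
Starting from "ejsvkbzecaovf": after the first operation, "ejsvkbzeca"; after the second, "vkbzecaejs".

vkbzecaejs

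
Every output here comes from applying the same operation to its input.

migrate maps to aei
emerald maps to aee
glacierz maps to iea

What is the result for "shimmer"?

In each case the input is transformed by: move the first 3 characters to the end (rotate left by 3), then keep only the vowels.
Doing the same to "shimmer": "ei".
(Check on "migrate": → "ratemig" → "aei" ✓)

ei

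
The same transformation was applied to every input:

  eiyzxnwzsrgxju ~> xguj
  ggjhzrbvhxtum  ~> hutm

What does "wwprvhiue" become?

vuie

The rule is to swap each adjacent pair of characters (1↔2, 3↔4, ...), then keep only the last 4 characters.
"wwprvhiue" → "wwrphvuie" → "vuie".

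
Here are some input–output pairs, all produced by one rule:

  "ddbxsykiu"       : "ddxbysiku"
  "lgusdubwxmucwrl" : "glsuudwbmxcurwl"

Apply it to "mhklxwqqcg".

hmlkwxqqgc

The rule is to swap each adjacent pair of characters (1↔2, 3↔4, ...).
"mhklxwqqcg" → "hmlkwxqqgc".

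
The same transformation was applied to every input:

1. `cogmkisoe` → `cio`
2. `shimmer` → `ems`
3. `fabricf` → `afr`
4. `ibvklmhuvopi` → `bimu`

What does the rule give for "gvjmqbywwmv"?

The transformation: sort the characters into alphabetical order, then keep one character in every 3, starting at position 1 (positions 1st, 4th, 7th, ...).
On "gvjmqbywwmv": the first step gives "bgjmmqvvwwy", and the second then gives "bmvw".

bmvw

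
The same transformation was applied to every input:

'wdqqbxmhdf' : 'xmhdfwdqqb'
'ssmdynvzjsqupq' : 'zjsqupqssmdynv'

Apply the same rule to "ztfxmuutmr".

Rule — swap the front and back halves of the string.
Applying that to "ztfxmuutmr" gives "uutmrztfxm".

uutmrztfxm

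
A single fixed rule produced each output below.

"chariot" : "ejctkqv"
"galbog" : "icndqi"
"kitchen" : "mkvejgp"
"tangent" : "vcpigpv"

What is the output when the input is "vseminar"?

xugokpct

The pattern: shift every letter 2 places forward in the alphabet (wrapping around).
"vseminar" → "xugokpct".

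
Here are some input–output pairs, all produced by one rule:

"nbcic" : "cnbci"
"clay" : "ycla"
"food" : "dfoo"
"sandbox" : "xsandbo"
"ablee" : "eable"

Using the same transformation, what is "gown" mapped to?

The rule is to move the last character to the front.
For "gown" the result is "ngow".

ngow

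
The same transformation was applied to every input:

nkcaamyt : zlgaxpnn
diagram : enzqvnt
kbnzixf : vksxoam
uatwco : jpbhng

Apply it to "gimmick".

vpxtvzz

The pattern: move the last 3 characters to the front (rotate right by 3), then shift every letter 13 places forward in the alphabet (wrapping around) — i.e. ROT13.
Doing the same to "gimmick": "vpxtvzz".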